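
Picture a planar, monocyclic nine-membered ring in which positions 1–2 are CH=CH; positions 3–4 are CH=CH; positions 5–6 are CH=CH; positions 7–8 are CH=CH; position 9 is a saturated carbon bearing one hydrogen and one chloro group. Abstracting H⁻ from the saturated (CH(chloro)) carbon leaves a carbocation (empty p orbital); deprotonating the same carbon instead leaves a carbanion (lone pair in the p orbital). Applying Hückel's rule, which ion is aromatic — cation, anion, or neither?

The anion

In both ions every ring atom is sp² and contributes a p orbital, so both rings are fully conjugated.
Cation: 4 × 2 + 0 = 8 π electrons → 4(2), antiaromatic.
Anion: 4 × 2 + 2 = 10 π electrons → 4(2)+2, aromatic.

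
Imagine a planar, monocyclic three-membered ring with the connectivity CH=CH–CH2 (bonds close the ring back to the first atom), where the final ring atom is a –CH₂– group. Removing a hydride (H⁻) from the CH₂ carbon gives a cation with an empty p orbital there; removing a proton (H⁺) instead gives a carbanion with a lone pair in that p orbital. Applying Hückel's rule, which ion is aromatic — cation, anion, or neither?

The cation

In either ion the ring is fully conjugated: every atom, including the new sp² carbon, supplies a p orbital.
Cation: 1 × 2 + 0 = 2 π electrons → 4(0)+2, aromatic.
Anion: 1 × 2 + 2 = 4 π electrons → 4(1), antiaromatic.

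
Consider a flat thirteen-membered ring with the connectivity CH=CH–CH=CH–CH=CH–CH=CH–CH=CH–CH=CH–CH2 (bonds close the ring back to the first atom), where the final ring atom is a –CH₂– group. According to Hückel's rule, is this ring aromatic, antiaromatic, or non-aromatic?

At the CH2 position, the tetrahedral CH₂ carbon is sp³ and has no p orbital in the ring π system; the ring's p-orbital overlap is broken there.
A ring that is not fully conjugated cannot be aromatic or antiaromatic regardless of its π-electron count.

Non-aromatic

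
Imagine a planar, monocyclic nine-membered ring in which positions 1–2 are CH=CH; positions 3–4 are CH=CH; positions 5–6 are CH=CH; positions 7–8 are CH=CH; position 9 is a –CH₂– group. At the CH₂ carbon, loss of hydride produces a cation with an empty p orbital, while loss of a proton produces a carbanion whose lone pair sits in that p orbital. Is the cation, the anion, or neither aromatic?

The anion

Both ions have a continuous loop of p orbitals — each ring atom is sp².
Cation: 4 × 2 + 0 = 8 π electrons → 4(2), antiaromatic.
Anion: 4 × 2 + 2 = 10 π electrons → 4(2)+2, aromatic.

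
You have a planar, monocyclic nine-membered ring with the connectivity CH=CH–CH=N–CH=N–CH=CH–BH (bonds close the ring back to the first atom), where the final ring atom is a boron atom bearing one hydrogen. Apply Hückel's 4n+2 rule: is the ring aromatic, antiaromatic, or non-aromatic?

Check conjugation: each doubly-bonded ring atom is sp² with one p-orbital electron; each sp² =N– keeps its lone pair in-plane and puts one electron into the π system; the boron has an empty p orbital — every position has a p orbital, so the cyclic π system is continuous.
π-electron count: 4 × 2 = 8 from the double-bond units + 0 from the BH atom = 8.
With 8 = 4·2 π electrons, Hückel's rule classifies the planar ring as antiaromatic.

Antiaromatic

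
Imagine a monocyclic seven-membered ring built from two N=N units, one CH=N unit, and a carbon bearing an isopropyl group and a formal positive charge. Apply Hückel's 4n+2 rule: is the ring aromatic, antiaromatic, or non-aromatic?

Aromatic

Every ring atom contributes a p orbital perpendicular to the ring (every atom in a ring double bond is sp² and brings one electron to the p orbital; each =N– nitrogen is pyridine-type (lone pair in the sp² plane, one electron in the p orbital); the carbocation has an empty p orbital), so the π system is cyclic and fully conjugated.
Adding the contributions, 3 × 2 = 6 from the double-bond units + 0 from the C(isopropyl)(+) atom = 6.
Since 6 = 4·1 + 2, the ring meets the 4n+2 criterion.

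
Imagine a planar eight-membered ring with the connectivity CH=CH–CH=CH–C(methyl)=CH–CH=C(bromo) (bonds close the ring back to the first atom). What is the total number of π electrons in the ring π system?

8

Every ring atom contributes a p orbital perpendicular to the ring (each doubly-bonded ring atom is sp² with one p-orbital electron), so the π system is cyclic and fully conjugated.
Tallying contributions gives 4 × 2 = 8 from the 4 double-bond units.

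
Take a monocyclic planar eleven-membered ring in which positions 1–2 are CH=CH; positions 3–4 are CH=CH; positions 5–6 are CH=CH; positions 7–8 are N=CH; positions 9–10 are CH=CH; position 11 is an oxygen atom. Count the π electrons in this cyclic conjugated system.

12

Every ring atom contributes a p orbital perpendicular to the ring (the double-bond atoms are sp², each contributing one p electron; each sp² =N– keeps its lone pair in-plane and puts one electron into the π system; the oxygen donates one lone pair from its p orbital), so the π system is cyclic and fully conjugated.
Tallying contributions gives 5 × 2 = 10 from the double-bond units + 2 from the O atom = 12.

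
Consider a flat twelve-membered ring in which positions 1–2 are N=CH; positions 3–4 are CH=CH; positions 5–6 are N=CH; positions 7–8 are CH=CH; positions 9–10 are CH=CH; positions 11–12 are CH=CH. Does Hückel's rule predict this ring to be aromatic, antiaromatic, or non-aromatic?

Antiaromatic

The p orbitals form a continuous loop: the double-bond atoms are sp², each contributing one p electron; the doubly-bonded nitrogens are pyridine-type — their lone pairs lie in the ring plane, leaving one electron in the p orbital. The ring is fully conjugated.
Tallying contributions gives 6 × 2 = 12 from the 6 double-bond units.
12 = 4(3); a planar, fully conjugated 4n system is antiaromatic.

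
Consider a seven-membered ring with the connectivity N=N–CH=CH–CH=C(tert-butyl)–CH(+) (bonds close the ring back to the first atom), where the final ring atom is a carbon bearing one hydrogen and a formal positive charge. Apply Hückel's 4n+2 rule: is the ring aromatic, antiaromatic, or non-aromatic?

Check conjugation: every atom in a ring double bond is sp² and brings one electron to the p orbital; each =N– nitrogen is pyridine-type (lone pair in the sp² plane, one electron in the p orbital); the carbocation has an empty p orbital — every position has a p orbital, so the cyclic π system is continuous.
π-electron count: 3 × 2 = 6 from the double-bond units + 0 from the CH(+) atom = 6.
That gives a 4n+2 count (6, n = 1).

Aromatic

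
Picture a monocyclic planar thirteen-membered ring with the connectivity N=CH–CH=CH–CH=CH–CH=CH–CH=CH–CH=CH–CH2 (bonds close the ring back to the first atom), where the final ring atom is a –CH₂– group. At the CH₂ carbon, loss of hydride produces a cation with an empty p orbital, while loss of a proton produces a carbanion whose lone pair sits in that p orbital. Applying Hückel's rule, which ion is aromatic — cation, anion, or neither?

The anion

In both ions every ring atom is sp² and contributes a p orbital, so both rings are fully conjugated.
Cation: 6 × 2 + 0 = 12 π electrons → 4(3), antiaromatic.
Anion: 6 × 2 + 2 = 14 π electrons → 4(3)+2, aromatic.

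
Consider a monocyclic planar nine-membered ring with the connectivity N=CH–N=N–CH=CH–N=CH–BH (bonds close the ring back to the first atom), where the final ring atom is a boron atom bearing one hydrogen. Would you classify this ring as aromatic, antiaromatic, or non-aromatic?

Antiaromatic

The p orbitals form a continuous loop: each doubly-bonded ring atom is sp² with one p-orbital electron; the doubly-bonded nitrogens are pyridine-type — their lone pairs lie in the ring plane, leaving one electron in the p orbital; the boron has an empty p orbital. The ring is fully conjugated.
π-electron count: 4 × 2 = 8 from the double-bond units + 0 from the BH atom = 8.
8 is a 4n count (n = 2), so the planar conjugated ring is antiaromatic.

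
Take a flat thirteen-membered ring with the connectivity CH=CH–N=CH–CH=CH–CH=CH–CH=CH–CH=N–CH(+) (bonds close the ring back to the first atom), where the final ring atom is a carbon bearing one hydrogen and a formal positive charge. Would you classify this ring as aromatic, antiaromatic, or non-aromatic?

The p orbitals form a continuous loop: the double-bond atoms are sp², each contributing one p electron; each =N– nitrogen is pyridine-type (lone pair in the sp² plane, one electron in the p orbital); the carbocation has an empty p orbital. The ring is fully conjugated.
π-electron count: 6 × 2 = 12 from the double-bond units + 0 from the CH(+) atom = 12.
With 12 = 4·3 π electrons, Hückel's rule classifies the planar ring as antiaromatic.

Antiaromatic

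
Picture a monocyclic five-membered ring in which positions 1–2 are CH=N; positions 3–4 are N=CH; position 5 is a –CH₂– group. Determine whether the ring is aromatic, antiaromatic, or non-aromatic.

Non-aromatic

The CH2 position has four σ bonds — the tetrahedral CH₂ carbon is sp³ and has no p orbital in the ring π system — so the cyclic conjugation is interrupted.
Hückel's rule only applies to fully conjugated rings, so this one is simply non-aromatic.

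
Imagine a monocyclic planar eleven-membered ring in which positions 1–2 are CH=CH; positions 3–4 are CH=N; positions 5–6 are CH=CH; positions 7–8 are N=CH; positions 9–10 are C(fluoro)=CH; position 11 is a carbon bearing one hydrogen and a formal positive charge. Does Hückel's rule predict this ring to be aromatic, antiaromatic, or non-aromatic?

All ring atoms are sp² and supply a p orbital to the ring (each doubly-bonded ring atom is sp² with one p-orbital electron; each sp² =N– keeps its lone pair in-plane and puts one electron into the π system; the carbocation has an empty p orbital); the conjugation is uninterrupted.
Adding the contributions, 5 × 2 = 10 from the double-bond units + 0 from the CH(+) atom = 10.
Since 10 = 4·2 + 2, the ring meets the 4n+2 criterion.

Aromatic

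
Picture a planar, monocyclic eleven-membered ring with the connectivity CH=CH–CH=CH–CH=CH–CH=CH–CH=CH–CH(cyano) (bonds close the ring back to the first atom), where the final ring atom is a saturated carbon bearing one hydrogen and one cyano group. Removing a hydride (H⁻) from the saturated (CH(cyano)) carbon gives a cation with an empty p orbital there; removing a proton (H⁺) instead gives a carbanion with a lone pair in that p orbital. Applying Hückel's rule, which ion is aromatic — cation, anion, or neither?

The cation

In both ions every ring atom is sp² and contributes a p orbital, so both rings are fully conjugated.
Cation: 5 × 2 + 0 = 10 π electrons → 4(2)+2, aromatic.
Anion: 5 × 2 + 2 = 12 π electrons → 4(3), antiaromatic.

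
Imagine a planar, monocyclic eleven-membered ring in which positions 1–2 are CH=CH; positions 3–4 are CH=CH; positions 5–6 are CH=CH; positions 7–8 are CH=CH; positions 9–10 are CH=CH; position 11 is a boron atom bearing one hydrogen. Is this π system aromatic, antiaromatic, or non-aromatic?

The p orbitals form a continuous loop: each doubly-bonded ring atom is sp² with one p-orbital electron; the boron has an empty p orbital. The ring is fully conjugated.
π-electron count: 5 × 2 = 10 from the double-bond units + 0 from the BH atom = 10.
10 = 4(2) + 2, which satisfies Hückel's 4n+2 rule.

Aromatic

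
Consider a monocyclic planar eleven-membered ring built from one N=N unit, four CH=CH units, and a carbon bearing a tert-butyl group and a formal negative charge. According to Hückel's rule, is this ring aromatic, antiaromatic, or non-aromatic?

Antiaromatic

Every ring atom contributes a p orbital perpendicular to the ring (every atom in a ring double bond is sp² and brings one electron to the p orbital; each sp² =N– keeps its lone pair in-plane and puts one electron into the π system; the carbanion's lone pair occupies the p orbital), so the π system is cyclic and fully conjugated.
Tallying contributions gives 5 × 2 = 10 from the double-bond units + 2 from the C(tert-butyl)(-) atom = 12.
12 is a 4n count (n = 3), so the planar conjugated ring is antiaromatic.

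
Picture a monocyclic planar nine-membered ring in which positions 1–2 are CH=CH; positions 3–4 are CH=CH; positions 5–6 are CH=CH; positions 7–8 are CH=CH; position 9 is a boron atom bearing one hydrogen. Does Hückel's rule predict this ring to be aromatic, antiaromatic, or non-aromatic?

Antiaromatic

All ring atoms are sp² and supply a p orbital to the ring (each doubly-bonded ring atom is sp² with one p-orbital electron; the boron has an empty p orbital); the conjugation is uninterrupted.
Tallying contributions gives 4 × 2 = 8 from the double-bond units + 0 from the BH atom = 8.
8 is a 4n count (n = 2), so the planar conjugated ring is antiaromatic.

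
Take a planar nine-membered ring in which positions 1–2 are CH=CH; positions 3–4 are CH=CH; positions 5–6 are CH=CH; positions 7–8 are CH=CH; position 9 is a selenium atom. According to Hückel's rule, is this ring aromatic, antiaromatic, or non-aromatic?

Aromatic

The p orbitals form a continuous loop: the double-bond atoms are sp², each contributing one p electron; the selenium donates one lone pair from its p orbital. The ring is fully conjugated.
π-electron count: 4 × 2 = 8 from the double-bond units + 2 from the Se atom = 10.
Since 10 = 4·2 + 2, the ring meets the 4n+2 criterion.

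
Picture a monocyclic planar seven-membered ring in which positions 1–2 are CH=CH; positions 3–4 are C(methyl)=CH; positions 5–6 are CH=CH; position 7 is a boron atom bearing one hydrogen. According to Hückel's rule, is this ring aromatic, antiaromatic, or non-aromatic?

Every ring atom contributes a p orbital perpendicular to the ring (each doubly-bonded ring atom is sp² with one p-orbital electron; the boron has an empty p orbital), so the π system is cyclic and fully conjugated.
Adding the contributions, 3 × 2 = 6 from the double-bond units + 0 from the BH atom = 6.
That gives a 4n+2 count (6, n = 1).

Aromatic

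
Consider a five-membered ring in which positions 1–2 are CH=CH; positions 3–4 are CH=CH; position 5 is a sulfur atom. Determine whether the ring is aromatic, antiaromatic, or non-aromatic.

All ring atoms are sp² and supply a p orbital to the ring (every atom in a ring double bond is sp² and brings one electron to the p orbital; the sulfur donates one lone pair from its p orbital); the conjugation is uninterrupted.
Adding the contributions, 2 × 2 = 4 from the double-bond units + 2 from the S atom = 6.
Since 6 = 4·1 + 2, the ring meets the 4n+2 criterion.
This is thiophene.

Aromatic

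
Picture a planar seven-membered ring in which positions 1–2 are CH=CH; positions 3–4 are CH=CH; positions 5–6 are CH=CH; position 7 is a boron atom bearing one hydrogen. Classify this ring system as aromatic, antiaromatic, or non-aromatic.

Aromatic

All ring atoms are sp² and supply a p orbital to the ring (each doubly-bonded ring atom is sp² with one p-orbital electron; the boron has an empty p orbital); the conjugation is uninterrupted.
Adding the contributions, 3 × 2 = 6 from the double-bond units + 0 from the BH atom = 6.
With 6 π electrons (n = 1), the Hückel 4n+2 condition holds.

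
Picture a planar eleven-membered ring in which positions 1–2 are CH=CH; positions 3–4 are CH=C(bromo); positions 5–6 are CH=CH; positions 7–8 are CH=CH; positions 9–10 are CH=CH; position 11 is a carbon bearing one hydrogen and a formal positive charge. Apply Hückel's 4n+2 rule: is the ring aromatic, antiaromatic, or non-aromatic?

Aromatic

All ring atoms are sp² and supply a p orbital to the ring (each doubly-bonded ring atom is sp² with one p-orbital electron; the carbocation has an empty p orbital); the conjugation is uninterrupted.
π-electron count: 5 × 2 = 10 from the double-bond units + 0 from the CH(+) atom = 10.
Since 10 = 4·2 + 2, the ring meets the 4n+2 criterion.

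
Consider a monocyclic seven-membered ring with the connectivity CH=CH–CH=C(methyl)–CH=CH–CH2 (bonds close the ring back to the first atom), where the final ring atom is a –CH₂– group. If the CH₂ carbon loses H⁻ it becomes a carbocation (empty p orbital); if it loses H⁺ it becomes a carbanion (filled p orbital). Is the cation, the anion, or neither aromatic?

In either ion the ring is fully conjugated: every atom, including the new sp² carbon, supplies a p orbital.
Cation: 3 × 2 + 0 = 6 π electrons → 4(1)+2, aromatic.
Anion: 3 × 2 + 2 = 8 π electrons → 4(2), antiaromatic.

The cation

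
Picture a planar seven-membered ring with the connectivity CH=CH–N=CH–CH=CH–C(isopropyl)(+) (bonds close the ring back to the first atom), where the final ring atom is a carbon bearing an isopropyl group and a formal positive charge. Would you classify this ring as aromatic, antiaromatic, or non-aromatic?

Check conjugation: every atom in a ring double bond is sp² and brings one electron to the p orbital; each sp² =N– keeps its lone pair in-plane and puts one electron into the π system; the carbocation has an empty p orbital — every position has a p orbital, so the cyclic π system is continuous.
Counting π electrons: 3 × 2 = 6 from the double-bond units + 0 from the C(isopropyl)(+) atom = 6.
That gives a 4n+2 count (6, n = 1).

Aromatic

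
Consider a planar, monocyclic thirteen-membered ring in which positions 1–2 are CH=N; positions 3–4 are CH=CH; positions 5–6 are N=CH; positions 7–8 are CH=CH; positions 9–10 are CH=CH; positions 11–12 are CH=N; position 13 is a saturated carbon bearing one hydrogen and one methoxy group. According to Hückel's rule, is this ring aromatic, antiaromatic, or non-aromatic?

Non-aromatic

The CH(methoxy) carbon is saturated: that saturated carbon is sp³ and has no p orbital in the ring π system. Conjugation is not continuous around the ring.
Broken conjugation rules out both aromaticity and antiaromaticity.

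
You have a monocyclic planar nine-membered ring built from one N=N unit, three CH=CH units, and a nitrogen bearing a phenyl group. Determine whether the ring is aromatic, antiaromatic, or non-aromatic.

Every ring atom contributes a p orbital perpendicular to the ring (every atom in a ring double bond is sp² and brings one electron to the p orbital; each sp² =N– keeps its lone pair in-plane and puts one electron into the π system; the pyrrole-type nitrogen donates its lone pair from the p orbital), so the π system is cyclic and fully conjugated.
Tallying contributions gives 4 × 2 = 8 from the double-bond units + 2 from the N(phenyl) atom = 10.
10 = 4(2) + 2, which satisfies Hückel's 4n+2 rule.

Aromatic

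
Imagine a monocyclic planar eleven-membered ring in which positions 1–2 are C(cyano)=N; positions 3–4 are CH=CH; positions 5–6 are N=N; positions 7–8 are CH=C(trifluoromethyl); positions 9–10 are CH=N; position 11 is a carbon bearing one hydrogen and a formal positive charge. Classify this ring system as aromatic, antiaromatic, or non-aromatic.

Aromatic

The p orbitals form a continuous loop: each doubly-bonded ring atom is sp² with one p-orbital electron; the doubly-bonded nitrogens are pyridine-type — their lone pairs lie in the ring plane, leaving one electron in the p orbital; the carbocation has an empty p orbital. The ring is fully conjugated.
Counting π electrons: 5 × 2 = 10 from the double-bond units + 0 from the CH(+) atom = 10.
That gives a 4n+2 count (10, n = 2).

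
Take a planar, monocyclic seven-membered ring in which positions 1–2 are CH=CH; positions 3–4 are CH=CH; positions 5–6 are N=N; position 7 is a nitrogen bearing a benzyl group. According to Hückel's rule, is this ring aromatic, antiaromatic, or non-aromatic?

Every ring atom contributes a p orbital perpendicular to the ring (every atom in a ring double bond is sp² and brings one electron to the p orbital; each sp² =N– keeps its lone pair in-plane and puts one electron into the π system; the pyrrole-type nitrogen donates its lone pair from the p orbital), so the π system is cyclic and fully conjugated.
π-electron count: 3 × 2 = 6 from the double-bond units + 2 from the N(benzyl) atom = 8.
8 = 4(2); a planar, fully conjugated 4n system is antiaromatic.

Antiaromatic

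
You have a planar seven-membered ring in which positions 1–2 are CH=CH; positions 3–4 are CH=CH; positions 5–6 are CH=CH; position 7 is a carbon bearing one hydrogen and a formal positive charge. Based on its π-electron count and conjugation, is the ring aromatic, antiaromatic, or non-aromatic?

Aromatic

Check conjugation: every atom in a ring double bond is sp² and brings one electron to the p orbital; the carbocation has an empty p orbital — every position has a p orbital, so the cyclic π system is continuous.
Counting π electrons: 3 × 2 = 6 from the double-bond units + 0 from the CH(+) atom = 6.
Since 6 = 4·1 + 2, the ring meets the 4n+2 criterion.
This is the tropylium cation.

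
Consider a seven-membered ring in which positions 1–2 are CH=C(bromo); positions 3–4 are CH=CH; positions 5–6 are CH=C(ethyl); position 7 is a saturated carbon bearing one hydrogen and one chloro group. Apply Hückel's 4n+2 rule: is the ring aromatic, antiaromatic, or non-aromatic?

The CH(chloro) carbon is saturated: that saturated carbon is sp³ and has no p orbital in the ring π system. Conjugation is not continuous around the ring.
Without a continuous loop of overlapping p orbitals the Hückel electron count never comes into play.

Non-aromatic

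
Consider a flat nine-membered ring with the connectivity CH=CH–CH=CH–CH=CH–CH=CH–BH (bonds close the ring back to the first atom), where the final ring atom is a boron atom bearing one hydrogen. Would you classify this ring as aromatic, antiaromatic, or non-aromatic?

Antiaromatic

Check conjugation: every atom in a ring double bond is sp² and brings one electron to the p orbital; the boron has an empty p orbital — every position has a p orbital, so the cyclic π system is continuous.
Counting π electrons: 4 × 2 = 8 from the double-bond units + 0 from the BH atom = 8.
8 = 4(2); a planar, fully conjugated 4n system is antiaromatic.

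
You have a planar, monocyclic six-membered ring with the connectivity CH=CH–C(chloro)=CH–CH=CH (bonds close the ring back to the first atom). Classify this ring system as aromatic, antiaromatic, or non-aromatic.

The p orbitals form a continuous loop: every atom in a ring double bond is sp² and brings one electron to the p orbital. The ring is fully conjugated.
Counting π electrons: 3 × 2 = 6 from the 3 double-bond units.
Since 6 = 4·1 + 2, the ring meets the 4n+2 criterion.

Aromatic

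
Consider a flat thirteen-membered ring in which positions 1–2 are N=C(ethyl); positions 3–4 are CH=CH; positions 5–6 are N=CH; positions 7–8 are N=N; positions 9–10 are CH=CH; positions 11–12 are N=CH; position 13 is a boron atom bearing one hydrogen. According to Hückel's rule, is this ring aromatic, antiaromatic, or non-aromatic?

Antiaromatic

All ring atoms are sp² and supply a p orbital to the ring (the double-bond atoms are sp², each contributing one p electron; each =N– nitrogen is pyridine-type (lone pair in the sp² plane, one electron in the p orbital); the boron has an empty p orbital); the conjugation is uninterrupted.
Tallying contributions gives 6 × 2 = 12 from the double-bond units + 0 from the BH atom = 12.
With 12 = 4·3 π electrons, Hückel's rule classifies the planar ring as antiaromatic.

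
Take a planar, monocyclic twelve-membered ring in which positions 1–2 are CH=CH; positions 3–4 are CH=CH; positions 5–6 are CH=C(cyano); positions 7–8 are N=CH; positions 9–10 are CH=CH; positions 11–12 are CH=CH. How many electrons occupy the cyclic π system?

All ring atoms are sp² and supply a p orbital to the ring (each doubly-bonded ring atom is sp² with one p-orbital electron; each sp² =N– keeps its lone pair in-plane and puts one electron into the π system); the conjugation is uninterrupted.
Adding the contributions, 6 × 2 = 12 from the 6 double-bond units.

12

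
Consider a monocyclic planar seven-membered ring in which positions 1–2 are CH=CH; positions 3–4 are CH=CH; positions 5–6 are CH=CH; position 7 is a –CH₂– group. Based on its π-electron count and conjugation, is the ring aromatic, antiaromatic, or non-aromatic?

The CH2 carbon is saturated: the tetrahedral CH₂ carbon is sp³ and has no p orbital in the ring π system. Conjugation is not continuous around the ring.
Without a continuous loop of overlapping p orbitals the Hückel electron count never comes into play.

Non-aromatic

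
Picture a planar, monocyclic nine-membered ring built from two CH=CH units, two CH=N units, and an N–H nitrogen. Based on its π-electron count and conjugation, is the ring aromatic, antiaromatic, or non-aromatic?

All ring atoms are sp² and supply a p orbital to the ring (every atom in a ring double bond is sp² and brings one electron to the p orbital; the doubly-bonded nitrogens are pyridine-type — their lone pairs lie in the ring plane, leaving one electron in the p orbital; the pyrrole-type nitrogen donates its lone pair from the p orbital); the conjugation is uninterrupted.
Adding the contributions, 4 × 2 = 8 from the double-bond units + 2 from the NH atom = 10.
That gives a 4n+2 count (10, n = 2).

Aromatic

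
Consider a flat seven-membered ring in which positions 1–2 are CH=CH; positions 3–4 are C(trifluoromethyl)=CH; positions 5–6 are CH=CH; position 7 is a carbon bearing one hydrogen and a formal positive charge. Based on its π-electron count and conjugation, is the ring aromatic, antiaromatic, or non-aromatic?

Aromatic

Every ring atom contributes a p orbital perpendicular to the ring (each doubly-bonded ring atom is sp² with one p-orbital electron; the carbocation has an empty p orbital), so the π system is cyclic and fully conjugated.
π-electron count: 3 × 2 = 6 from the double-bond units + 0 from the CH(+) atom = 6.
That gives a 4n+2 count (6, n = 1).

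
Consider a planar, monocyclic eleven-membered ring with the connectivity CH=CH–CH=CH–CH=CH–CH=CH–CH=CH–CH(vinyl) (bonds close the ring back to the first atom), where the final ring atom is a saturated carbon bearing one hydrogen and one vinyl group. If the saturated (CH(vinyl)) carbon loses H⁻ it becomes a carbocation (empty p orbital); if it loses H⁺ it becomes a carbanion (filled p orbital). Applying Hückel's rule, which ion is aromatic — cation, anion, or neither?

In either ion the ring is fully conjugated: every atom, including the new sp² carbon, supplies a p orbital.
Cation: 5 × 2 + 0 = 10 π electrons → 4(2)+2, aromatic.
Anion: 5 × 2 + 2 = 12 π electrons → 4(3), antiaromatic.

The cation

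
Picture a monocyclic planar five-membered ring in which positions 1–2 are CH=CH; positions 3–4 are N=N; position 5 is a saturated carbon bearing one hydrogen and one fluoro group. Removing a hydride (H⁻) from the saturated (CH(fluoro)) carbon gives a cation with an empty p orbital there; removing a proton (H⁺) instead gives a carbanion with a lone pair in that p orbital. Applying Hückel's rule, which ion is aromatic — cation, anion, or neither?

The anion

In both ions every ring atom is sp² and contributes a p orbital, so both rings are fully conjugated.
Cation: 2 × 2 + 0 = 4 π electrons → 4(1), antiaromatic.
Anion: 2 × 2 + 2 = 6 π electrons → 4(1)+2, aromatic.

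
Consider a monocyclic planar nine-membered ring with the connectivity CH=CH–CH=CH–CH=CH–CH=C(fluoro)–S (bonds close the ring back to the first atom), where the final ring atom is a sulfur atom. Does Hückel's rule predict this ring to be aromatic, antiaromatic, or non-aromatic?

All ring atoms are sp² and supply a p orbital to the ring (the double-bond atoms are sp², each contributing one p electron; the sulfur donates one lone pair from its p orbital); the conjugation is uninterrupted.
Counting π electrons: 4 × 2 = 8 from the double-bond units + 2 from the S atom = 10.
10 = 4(2) + 2, which satisfies Hückel's 4n+2 rule.

Aromatic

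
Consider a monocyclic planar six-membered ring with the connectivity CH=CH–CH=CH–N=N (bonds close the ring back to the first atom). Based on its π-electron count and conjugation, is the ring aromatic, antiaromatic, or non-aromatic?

Aromatic

The p orbitals form a continuous loop: the double-bond atoms are sp², each contributing one p electron; each sp² =N– keeps its lone pair in-plane and puts one electron into the π system. The ring is fully conjugated.
π-electron count: 3 × 2 = 6 from the 3 double-bond units.
Since 6 = 4·1 + 2, the ring meets the 4n+2 criterion.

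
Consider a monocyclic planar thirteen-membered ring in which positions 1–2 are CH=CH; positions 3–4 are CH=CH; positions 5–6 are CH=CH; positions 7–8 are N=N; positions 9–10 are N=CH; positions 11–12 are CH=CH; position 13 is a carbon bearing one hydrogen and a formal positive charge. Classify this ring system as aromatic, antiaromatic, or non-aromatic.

The p orbitals form a continuous loop: every atom in a ring double bond is sp² and brings one electron to the p orbital; each =N– nitrogen is pyridine-type (lone pair in the sp² plane, one electron in the p orbital); the carbocation has an empty p orbital. The ring is fully conjugated.
π-electron count: 6 × 2 = 12 from the double-bond units + 0 from the CH(+) atom = 12.
With 12 = 4·3 π electrons, Hückel's rule classifies the planar ring as antiaromatic.

Antiaromatic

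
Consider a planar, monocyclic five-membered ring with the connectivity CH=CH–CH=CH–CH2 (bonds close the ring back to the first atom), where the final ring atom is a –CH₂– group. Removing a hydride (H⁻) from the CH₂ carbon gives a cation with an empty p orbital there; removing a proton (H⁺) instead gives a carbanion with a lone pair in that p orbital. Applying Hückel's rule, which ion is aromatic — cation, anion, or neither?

The anion

In either ion the ring is fully conjugated: every atom, including the new sp² carbon, supplies a p orbital.
Cation: 2 × 2 + 0 = 4 π electrons → 4(1), antiaromatic.
Anion: 2 × 2 + 2 = 6 π electrons → 4(1)+2, aromatic.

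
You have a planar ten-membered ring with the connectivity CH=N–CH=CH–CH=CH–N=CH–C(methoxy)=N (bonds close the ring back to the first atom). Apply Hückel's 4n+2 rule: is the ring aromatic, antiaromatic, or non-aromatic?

Aromatic

Check conjugation: every atom in a ring double bond is sp² and brings one electron to the p orbital; each sp² =N– keeps its lone pair in-plane and puts one electron into the π system — every position has a p orbital, so the cyclic π system is continuous.
Adding the contributions, 5 × 2 = 10 from the 5 double-bond units.
Since 10 = 4·2 + 2, the ring meets the 4n+2 criterion.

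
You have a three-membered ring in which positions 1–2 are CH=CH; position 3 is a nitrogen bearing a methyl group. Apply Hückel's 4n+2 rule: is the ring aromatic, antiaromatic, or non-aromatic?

Check conjugation: every atom in a ring double bond is sp² and brings one electron to the p orbital; the pyrrole-type nitrogen donates its lone pair from the p orbital — every position has a p orbital, so the cyclic π system is continuous.
π-electron count: 1 × 2 = 2 from the double-bond unit + 2 from the N(methyl) atom = 4.
With 4 = 4·1 π electrons, Hückel's rule classifies the planar ring as antiaromatic.

Antiaromatic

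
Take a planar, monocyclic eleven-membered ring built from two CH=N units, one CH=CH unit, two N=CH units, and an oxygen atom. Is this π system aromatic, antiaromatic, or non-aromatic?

The p orbitals form a continuous loop: the double-bond atoms are sp², each contributing one p electron; the doubly-bonded nitrogens are pyridine-type — their lone pairs lie in the ring plane, leaving one electron in the p orbital; the oxygen donates one lone pair from its p orbital. The ring is fully conjugated.
Counting π electrons: 5 × 2 = 10 from the double-bond units + 2 from the O atom = 12.
With 12 = 4·3 π electrons, Hückel's rule classifies the planar ring as antiaromatic.

Antiaromatic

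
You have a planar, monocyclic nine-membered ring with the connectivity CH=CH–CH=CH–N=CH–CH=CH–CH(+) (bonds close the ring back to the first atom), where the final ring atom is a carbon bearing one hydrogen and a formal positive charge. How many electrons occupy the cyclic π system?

The p orbitals form a continuous loop: the double-bond atoms are sp², each contributing one p electron; the doubly-bonded nitrogens are pyridine-type — their lone pairs lie in the ring plane, leaving one electron in the p orbital; the carbocation has an empty p orbital. The ring is fully conjugated.
π-electron count: 4 × 2 = 8 from the double-bond units + 0 from the CH(+) atom = 8.

8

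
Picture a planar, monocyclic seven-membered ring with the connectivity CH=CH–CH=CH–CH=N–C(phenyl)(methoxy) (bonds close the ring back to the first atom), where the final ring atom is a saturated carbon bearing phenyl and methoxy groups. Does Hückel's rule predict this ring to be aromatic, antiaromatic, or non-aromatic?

Non-aromatic

Because that saturated carbon is sp³ and has no p orbital in the ring π system at the C(phenyl)(methoxy) position, the π system cannot extend all the way around the ring.
Broken conjugation rules out both aromaticity and antiaromaticity.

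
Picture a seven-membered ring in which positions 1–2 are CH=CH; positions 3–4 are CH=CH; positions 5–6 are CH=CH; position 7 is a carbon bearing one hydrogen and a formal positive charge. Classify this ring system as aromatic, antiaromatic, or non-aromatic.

Aromatic

All ring atoms are sp² and supply a p orbital to the ring (every atom in a ring double bond is sp² and brings one electron to the p orbital; the carbocation has an empty p orbital); the conjugation is uninterrupted.
π-electron count: 3 × 2 = 6 from the double-bond units + 0 from the CH(+) atom = 6.
With 6 π electrons (n = 1), the Hückel 4n+2 condition holds.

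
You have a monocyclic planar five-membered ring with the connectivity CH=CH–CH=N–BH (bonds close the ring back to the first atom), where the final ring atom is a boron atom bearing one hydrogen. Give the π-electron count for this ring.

The p orbitals form a continuous loop: each doubly-bonded ring atom is sp² with one p-orbital electron; each sp² =N– keeps its lone pair in-plane and puts one electron into the π system; the boron has an empty p orbital. The ring is fully conjugated.
Adding the contributions, 2 × 2 = 4 from the double-bond units + 0 from the BH atom = 4.

4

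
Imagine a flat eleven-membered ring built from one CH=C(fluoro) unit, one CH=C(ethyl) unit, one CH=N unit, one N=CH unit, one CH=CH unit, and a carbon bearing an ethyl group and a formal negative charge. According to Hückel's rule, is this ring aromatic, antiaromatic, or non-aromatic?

Antiaromatic

All ring atoms are sp² and supply a p orbital to the ring (each doubly-bonded ring atom is sp² with one p-orbital electron; each =N– nitrogen is pyridine-type (lone pair in the sp² plane, one electron in the p orbital); the carbanion's lone pair occupies the p orbital); the conjugation is uninterrupted.
Counting π electrons: 5 × 2 = 10 from the double-bond units + 2 from the C(ethyl)(-) atom = 12.
A 4n π count (12, n = 3) in a planar conjugated ring means antiaromatic.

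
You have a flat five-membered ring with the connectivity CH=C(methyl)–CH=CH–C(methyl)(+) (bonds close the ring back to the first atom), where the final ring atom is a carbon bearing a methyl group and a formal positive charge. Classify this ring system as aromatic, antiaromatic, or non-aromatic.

Antiaromatic

All ring atoms are sp² and supply a p orbital to the ring (each doubly-bonded ring atom is sp² with one p-orbital electron; the carbocation has an empty p orbital); the conjugation is uninterrupted.
Tallying contributions gives 2 × 2 = 4 from the double-bond units + 0 from the C(methyl)(+) atom = 4.
With 4 = 4·1 π electrons, Hückel's rule classifies the planar ring as antiaromatic.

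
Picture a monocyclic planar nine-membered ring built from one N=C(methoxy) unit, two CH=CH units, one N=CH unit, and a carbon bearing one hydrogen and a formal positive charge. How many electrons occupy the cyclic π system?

8

Every ring atom contributes a p orbital perpendicular to the ring (every atom in a ring double bond is sp² and brings one electron to the p orbital; the doubly-bonded nitrogens are pyridine-type — their lone pairs lie in the ring plane, leaving one electron in the p orbital; the carbocation has an empty p orbital), so the π system is cyclic and fully conjugated.
Counting π electrons: 4 × 2 = 8 from the double-bond units + 0 from the CH(+) atom = 8.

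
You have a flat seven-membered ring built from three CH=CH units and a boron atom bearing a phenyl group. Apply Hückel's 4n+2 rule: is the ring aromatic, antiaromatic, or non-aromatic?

Aromatic

The p orbitals form a continuous loop: each doubly-bonded ring atom is sp² with one p-orbital electron; the boron has an empty p orbital. The ring is fully conjugated.
Adding the contributions, 3 × 2 = 6 from the double-bond units + 0 from the B(phenyl) atom = 6.
With 6 π electrons (n = 1), the Hückel 4n+2 condition holds.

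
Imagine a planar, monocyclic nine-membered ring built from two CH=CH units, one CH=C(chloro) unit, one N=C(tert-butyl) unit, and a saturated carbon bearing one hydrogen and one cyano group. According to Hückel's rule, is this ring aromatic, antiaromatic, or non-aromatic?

The CH(cyano) carbon is saturated: that saturated carbon is sp³ and has no p orbital in the ring π system. Conjugation is not continuous around the ring.
Without a continuous loop of overlapping p orbitals the Hückel electron count never comes into play.

Non-aromatic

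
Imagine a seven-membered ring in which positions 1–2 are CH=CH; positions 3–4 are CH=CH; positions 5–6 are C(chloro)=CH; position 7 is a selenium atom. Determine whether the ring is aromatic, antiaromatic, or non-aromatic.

Antiaromatic

Every ring atom contributes a p orbital perpendicular to the ring (each doubly-bonded ring atom is sp² with one p-orbital electron; the selenium donates one lone pair from its p orbital), so the π system is cyclic and fully conjugated.
Counting π electrons: 3 × 2 = 6 from the double-bond units + 2 from the Se atom = 8.
A 4n π count (8, n = 2) in a planar conjugated ring means antiaromatic.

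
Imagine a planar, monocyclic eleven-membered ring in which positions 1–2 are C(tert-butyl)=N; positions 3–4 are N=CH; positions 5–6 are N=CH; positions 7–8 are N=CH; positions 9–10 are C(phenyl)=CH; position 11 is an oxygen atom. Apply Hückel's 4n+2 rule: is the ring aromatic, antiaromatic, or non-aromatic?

Antiaromatic

Check conjugation: each doubly-bonded ring atom is sp² with one p-orbital electron; the doubly-bonded nitrogens are pyridine-type — their lone pairs lie in the ring plane, leaving one electron in the p orbital; the oxygen donates one lone pair from its p orbital — every position has a p orbital, so the cyclic π system is continuous.
π-electron count: 5 × 2 = 10 from the double-bond units + 2 from the O atom = 12.
With 12 = 4·3 π electrons, Hückel's rule classifies the planar ring as antiaromatic.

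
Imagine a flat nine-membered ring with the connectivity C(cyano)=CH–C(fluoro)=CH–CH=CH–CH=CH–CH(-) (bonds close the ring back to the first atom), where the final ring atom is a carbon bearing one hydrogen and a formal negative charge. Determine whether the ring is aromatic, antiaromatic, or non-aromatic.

Aromatic

The p orbitals form a continuous loop: the double-bond atoms are sp², each contributing one p electron; the carbanion's lone pair occupies the p orbital. The ring is fully conjugated.
π-electron count: 4 × 2 = 8 from the double-bond units + 2 from the CH(-) atom = 10.
With 10 π electrons (n = 2), the Hückel 4n+2 condition holds.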